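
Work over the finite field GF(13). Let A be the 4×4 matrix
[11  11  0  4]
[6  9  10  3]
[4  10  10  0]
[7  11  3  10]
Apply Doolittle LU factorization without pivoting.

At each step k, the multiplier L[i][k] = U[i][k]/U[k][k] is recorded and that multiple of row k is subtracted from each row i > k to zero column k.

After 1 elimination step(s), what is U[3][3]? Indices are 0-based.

Step 1: pivot at (0,0) is 11.
  row1 ← row1 − (10)·row0  ⇒  L[1][0]=10, U row1=(0, 3, 10, 2)
  row2 ← row2 − (11)·row0  ⇒  L[2][0]=11, U row2=(0, 6, 10, 8)
  row3 ← row3 − (3)·row0  ⇒  L[3][0]=3, U row3=(0, 4, 3, 11)

U[3][3] = 11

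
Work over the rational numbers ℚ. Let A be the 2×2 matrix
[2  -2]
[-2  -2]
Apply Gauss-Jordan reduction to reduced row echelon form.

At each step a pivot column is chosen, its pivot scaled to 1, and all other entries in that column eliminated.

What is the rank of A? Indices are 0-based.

rank = 2

[1] R0 /= 2  ⇒  (1, -1)
     R1 -= -2·R0  ⇒  (0, -4)
[2] R1 /= -4  ⇒  (0, 1)
     R0 -= -1·R1  ⇒  (1, 0)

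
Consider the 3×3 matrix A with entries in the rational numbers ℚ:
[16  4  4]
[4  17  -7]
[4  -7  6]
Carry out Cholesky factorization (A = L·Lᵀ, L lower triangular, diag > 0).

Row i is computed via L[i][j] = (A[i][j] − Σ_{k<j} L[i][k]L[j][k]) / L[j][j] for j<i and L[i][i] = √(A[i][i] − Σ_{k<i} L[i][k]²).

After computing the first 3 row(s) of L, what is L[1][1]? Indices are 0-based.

L[1][1] = 4

Step 1: L[0][0] = √(16) = 4.
  L[1][0] = (4) / L[0][0] = 1.
Step 2: L[1][1] = √(16) = 4.
  L[2][0] = (4) / L[0][0] = 1.
  L[2][1] = (-8) / L[1][1] = -2.
Step 3: L[2][2] = √(1) = 1.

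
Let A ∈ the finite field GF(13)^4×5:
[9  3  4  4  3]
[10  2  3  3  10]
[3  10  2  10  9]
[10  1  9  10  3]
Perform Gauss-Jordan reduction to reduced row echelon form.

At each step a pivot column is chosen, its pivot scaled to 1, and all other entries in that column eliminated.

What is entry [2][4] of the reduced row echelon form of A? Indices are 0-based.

[1] R0 /= 9  ⇒  (1, 9, 12, 12, 9)
     R1 -= 10·R0  ⇒  (0, 3, 0, 0, 11)
     R2 -= 3·R0  ⇒  (0, 9, 5, 0, 8)
     R3 -= 10·R0  ⇒  (0, 2, 6, 7, 4)
[2] R1 /= 3  ⇒  (0, 1, 0, 0, 8)
     R0 -= 9·R1  ⇒  (1, 0, 12, 12, 2)
     R2 -= 9·R1  ⇒  (0, 0, 5, 0, 1)
     R3 -= 2·R1  ⇒  (0, 0, 6, 7, 1)
[3] R2 /= 5  ⇒  (0, 0, 1, 0, 8)
     R0 -= 12·R2  ⇒  (1, 0, 0, 12, 10)
     R3 -= 6·R2  ⇒  (0, 0, 0, 7, 5)
[4] R3 /= 7  ⇒  (0, 0, 0, 1, 10)
     R0 -= 12·R3  ⇒  (1, 0, 0, 0, 7)

M[2][4] = 8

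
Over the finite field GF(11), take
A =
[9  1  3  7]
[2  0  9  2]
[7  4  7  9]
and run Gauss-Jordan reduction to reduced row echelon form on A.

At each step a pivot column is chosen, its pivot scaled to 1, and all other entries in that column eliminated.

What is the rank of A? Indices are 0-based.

pivot(0,0)=9: scale R0 → (1, 5, 4, 2)
  clear (1,0): R1 −= (2)R0 → (0, 1, 1, 9)
  clear (2,0): R2 −= (7)R0 → (0, 2, 1, 6)
pivot(1,1)=1: scale R1 → (0, 1, 1, 9)
  clear (0,1): R0 −= (5)R1 → (1, 0, 10, 1)
  clear (2,1): R2 −= (2)R1 → (0, 0, 10, 10)
pivot(2,2)=10: scale R2 → (0, 0, 1, 1)
  clear (0,2): R0 −= (10)R2 → (1, 0, 0, 2)
  clear (1,2): R1 −= (1)R2 → (0, 1, 0, 8)

rank = 3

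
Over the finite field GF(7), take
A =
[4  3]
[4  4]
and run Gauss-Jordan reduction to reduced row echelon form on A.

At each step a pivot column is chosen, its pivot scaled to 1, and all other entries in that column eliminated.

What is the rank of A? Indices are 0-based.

rank = 2

step 1: normalize row 0 (÷4) = (1, 6)
  row 1: subtract 4×row0 = (0, 1)
step 2: normalize row 1 (÷1) = (0, 1)
  row 0: subtract 6×row1 = (1, 0)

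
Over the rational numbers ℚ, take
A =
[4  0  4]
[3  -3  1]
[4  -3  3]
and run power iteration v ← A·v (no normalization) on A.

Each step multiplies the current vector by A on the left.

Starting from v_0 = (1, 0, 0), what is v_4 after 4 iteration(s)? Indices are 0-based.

v_4 = (1472, 494, 1026)

v_0 = (1, 0, 0).
v_1 = A·v_0 = (4, 3, 4).
v_2 = A·v_1 = (32, 7, 19).
v_3 = A·v_2 = (204, 94, 164).
v_4 = A·v_3 = (1472, 494, 1026).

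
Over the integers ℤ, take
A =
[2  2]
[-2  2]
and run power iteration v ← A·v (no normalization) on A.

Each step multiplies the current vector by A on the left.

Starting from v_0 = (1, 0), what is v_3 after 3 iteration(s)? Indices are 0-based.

v_0 = (1, 0).
v_1 = A·v_0 = (2, -2).
v_2 = A·v_1 = (0, -8).
v_3 = A·v_2 = (-16, -16).

v_3 = (-16, -16)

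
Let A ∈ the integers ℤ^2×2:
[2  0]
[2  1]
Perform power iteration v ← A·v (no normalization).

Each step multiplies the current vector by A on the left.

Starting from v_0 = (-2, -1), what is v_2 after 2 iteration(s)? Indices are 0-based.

v_2 = (-8, -13)

v_0 = (-2, -1).
v_1 = A·v_0 = (-4, -5).
v_2 = A·v_1 = (-8, -13).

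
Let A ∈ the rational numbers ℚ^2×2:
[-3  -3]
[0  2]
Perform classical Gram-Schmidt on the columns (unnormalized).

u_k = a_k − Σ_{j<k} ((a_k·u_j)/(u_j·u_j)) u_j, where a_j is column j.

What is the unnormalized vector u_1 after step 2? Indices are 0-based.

u_1 = (0, 2)

Step 1: u_0 = a_0 = (-3, 0).
Step 2: u_1 = a_1 − (1)·u_0 = (0, 2).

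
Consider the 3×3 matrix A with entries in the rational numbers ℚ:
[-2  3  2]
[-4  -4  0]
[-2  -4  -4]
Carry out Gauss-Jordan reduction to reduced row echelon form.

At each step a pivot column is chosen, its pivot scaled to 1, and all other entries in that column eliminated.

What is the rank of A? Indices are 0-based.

rank = 3

pivot(0,0)=-2: scale R0 → (1, -3/2, -1)
  clear (1,0): R1 −= (-4)R0 → (0, -10, -4)
  clear (2,0): R2 −= (-2)R0 → (0, -7, -6)
pivot(1,1)=-10: scale R1 → (0, 1, 2/5)
  clear (0,1): R0 −= (-3/2)R1 → (1, 0, -2/5)
  clear (2,1): R2 −= (-7)R1 → (0, 0, -16/5)
pivot(2,2)=-16/5: scale R2 → (0, 0, 1)
  clear (0,2): R0 −= (-2/5)R2 → (1, 0, 0)
  clear (1,2): R1 −= (2/5)R2 → (0, 1, 0)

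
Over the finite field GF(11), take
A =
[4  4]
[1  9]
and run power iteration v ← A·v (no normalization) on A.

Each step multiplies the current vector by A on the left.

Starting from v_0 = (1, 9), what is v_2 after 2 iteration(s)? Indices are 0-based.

v_0 = (1, 9).
v_1 = A·v_0 = (7, 5).
v_2 = A·v_1 = (4, 8).

v_2 = (4, 8)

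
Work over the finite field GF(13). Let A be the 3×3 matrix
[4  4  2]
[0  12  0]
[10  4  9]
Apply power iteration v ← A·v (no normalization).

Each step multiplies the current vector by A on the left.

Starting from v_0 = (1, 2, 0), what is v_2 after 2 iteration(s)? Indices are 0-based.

v_0 = (1, 2, 0).
v_1 = A·v_0 = (12, 11, 5).
v_2 = A·v_1 = (11, 2, 1).

v_2 = (11, 2, 1)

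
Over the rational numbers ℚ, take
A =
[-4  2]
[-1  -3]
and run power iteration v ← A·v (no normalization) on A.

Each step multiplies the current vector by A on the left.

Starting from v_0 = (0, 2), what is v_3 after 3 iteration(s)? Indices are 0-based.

v_3 = (140, -14)

v_0 = (0, 2).
v_1 = A·v_0 = (4, -6).
v_2 = A·v_1 = (-28, 14).
v_3 = A·v_2 = (140, -14).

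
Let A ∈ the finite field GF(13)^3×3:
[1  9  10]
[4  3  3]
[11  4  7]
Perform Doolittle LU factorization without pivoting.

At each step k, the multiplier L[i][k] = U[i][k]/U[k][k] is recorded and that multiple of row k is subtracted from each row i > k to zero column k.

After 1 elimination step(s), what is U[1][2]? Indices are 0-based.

[col 0] pivot 1
  R1 -= 4*R0 → (0, 6, 2)  (L[1][0] := 4)
  R2 -= 11*R0 → (0, 9, 1)  (L[2][0] := 11)

U[1][2] = 2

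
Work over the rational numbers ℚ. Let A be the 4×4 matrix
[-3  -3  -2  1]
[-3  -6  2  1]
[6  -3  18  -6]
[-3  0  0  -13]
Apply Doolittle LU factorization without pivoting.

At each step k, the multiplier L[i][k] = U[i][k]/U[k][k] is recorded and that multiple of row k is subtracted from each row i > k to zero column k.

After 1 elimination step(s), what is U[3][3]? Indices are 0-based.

U[3][3] = -14

Step 1: pivot at (0,0) is -3.
  row1 ← row1 − (1)·row0  ⇒  L[1][0]=1, U row1=(0, -3, 4, 0)
  row2 ← row2 − (-2)·row0  ⇒  L[2][0]=-2, U row2=(0, -9, 14, -4)
  row3 ← row3 − (1)·row0  ⇒  L[3][0]=1, U row3=(0, 3, 2, -14)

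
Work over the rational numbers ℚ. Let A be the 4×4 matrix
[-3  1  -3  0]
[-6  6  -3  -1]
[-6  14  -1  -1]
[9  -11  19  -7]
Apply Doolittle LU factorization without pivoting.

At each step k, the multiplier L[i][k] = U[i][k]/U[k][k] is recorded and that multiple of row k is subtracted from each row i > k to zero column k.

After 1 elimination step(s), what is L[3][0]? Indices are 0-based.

k=0: U[0][0]=-3
  eliminate (1,0): mult=2, new row 1: (0, 4, 3, -1); set L[1][0]=2
  eliminate (2,0): mult=2, new row 2: (0, 12, 5, -1); set L[2][0]=2
  eliminate (3,0): mult=-3, new row 3: (0, -8, 10, -7); set L[3][0]=-3

L[3][0] = -3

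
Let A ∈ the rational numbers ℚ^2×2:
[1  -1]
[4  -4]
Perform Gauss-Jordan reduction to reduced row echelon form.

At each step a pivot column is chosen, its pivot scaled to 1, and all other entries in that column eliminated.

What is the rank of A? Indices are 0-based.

step 1: normalize row 0 (÷1) = (1, -1)
  row 1: subtract 4×row0 = (0, 0)
skip col 1 (zero from row 1)

rank = 1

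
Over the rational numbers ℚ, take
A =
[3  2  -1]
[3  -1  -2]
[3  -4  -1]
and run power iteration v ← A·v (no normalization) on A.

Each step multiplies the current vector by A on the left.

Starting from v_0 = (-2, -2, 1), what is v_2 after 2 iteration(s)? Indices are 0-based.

v_2 = (-46, -29, -10)

v_0 = (-2, -2, 1).
v_1 = A·v_0 = (-11, -6, 1).
v_2 = A·v_1 = (-46, -29, -10).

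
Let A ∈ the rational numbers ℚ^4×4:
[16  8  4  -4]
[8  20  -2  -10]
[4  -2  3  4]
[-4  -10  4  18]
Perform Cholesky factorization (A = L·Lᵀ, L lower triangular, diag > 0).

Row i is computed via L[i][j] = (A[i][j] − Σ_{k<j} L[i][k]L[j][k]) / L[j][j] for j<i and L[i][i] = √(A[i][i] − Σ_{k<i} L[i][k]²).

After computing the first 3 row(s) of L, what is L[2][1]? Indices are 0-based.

L[2][1] = -1

Step 1: L[0][0] = √(16) = 4.
  L[1][0] = (8) / L[0][0] = 2.
Step 2: L[1][1] = √(16) = 4.
  L[2][0] = (4) / L[0][0] = 1.
  L[2][1] = (-4) / L[1][1] = -1.
Step 3: L[2][2] = √(1) = 1.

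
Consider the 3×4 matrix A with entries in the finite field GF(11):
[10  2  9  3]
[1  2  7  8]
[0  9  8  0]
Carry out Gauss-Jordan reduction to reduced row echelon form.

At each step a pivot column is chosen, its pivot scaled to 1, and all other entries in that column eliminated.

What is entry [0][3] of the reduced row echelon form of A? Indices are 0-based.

M[0][3] = 8

step 1: normalize row 0 (÷10) = (1, 9, 2, 8)
  row 1: subtract 1×row0 = (0, 4, 5, 0)
step 2: normalize row 1 (÷4) = (0, 1, 4, 0)
  row 0: subtract 9×row1 = (1, 0, 10, 8)
  row 2: subtract 9×row1 = (0, 0, 5, 0)
step 3: normalize row 2 (÷5) = (0, 0, 1, 0)
  row 0: subtract 10×row2 = (1, 0, 0, 8)
  row 1: subtract 4×row2 = (0, 1, 0, 0)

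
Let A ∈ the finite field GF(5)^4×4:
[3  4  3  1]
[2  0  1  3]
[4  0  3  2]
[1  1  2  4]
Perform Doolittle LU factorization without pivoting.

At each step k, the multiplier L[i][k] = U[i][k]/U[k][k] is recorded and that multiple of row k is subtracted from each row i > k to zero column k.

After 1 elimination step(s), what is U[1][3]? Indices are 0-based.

U[1][3] = 4

[col 0] pivot 3
  R1 -= 4*R0 → (0, 4, 4, 4)  (L[1][0] := 4)
  R2 -= 3*R0 → (0, 3, 4, 4)  (L[2][0] := 3)
  R3 -= 2*R0 → (0, 3, 1, 2)  (L[3][0] := 2)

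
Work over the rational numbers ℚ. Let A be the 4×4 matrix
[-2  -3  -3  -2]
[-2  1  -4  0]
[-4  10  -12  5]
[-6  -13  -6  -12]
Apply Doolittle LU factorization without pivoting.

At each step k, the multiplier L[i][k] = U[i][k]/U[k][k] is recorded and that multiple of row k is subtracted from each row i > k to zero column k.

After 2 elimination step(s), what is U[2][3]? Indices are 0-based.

U[2][3] = 1

[col 0] pivot -2
  R1 -= 1*R0 → (0, 4, -1, 2)  (L[1][0] := 1)
  R2 -= 2*R0 → (0, 16, -6, 9)  (L[2][0] := 2)
  R3 -= 3*R0 → (0, -4, 3, -6)  (L[3][0] := 3)
[col 1] pivot 4
  R2 -= 4*R1 → (0, 0, -2, 1)  (L[2][1] := 4)
  R3 -= -1*R1 → (0, 0, 2, -4)  (L[3][1] := -1)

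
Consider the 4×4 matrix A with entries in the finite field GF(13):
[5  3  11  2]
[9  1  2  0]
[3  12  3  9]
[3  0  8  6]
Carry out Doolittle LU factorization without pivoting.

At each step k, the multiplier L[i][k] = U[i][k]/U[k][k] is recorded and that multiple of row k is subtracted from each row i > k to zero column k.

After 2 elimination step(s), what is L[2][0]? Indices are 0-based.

L[2][0] = 11

[col 0] pivot 5
  R1 -= 7*R0 → (0, 6, 3, 12)  (L[1][0] := 7)
  R2 -= 11*R0 → (0, 5, 12, 0)  (L[2][0] := 11)
  R3 -= 11*R0 → (0, 6, 4, 10)  (L[3][0] := 11)
[col 1] pivot 6
  R2 -= 3*R1 → (0, 0, 3, 3)  (L[2][1] := 3)
  R3 -= 1*R1 → (0, 0, 1, 11)  (L[3][1] := 1)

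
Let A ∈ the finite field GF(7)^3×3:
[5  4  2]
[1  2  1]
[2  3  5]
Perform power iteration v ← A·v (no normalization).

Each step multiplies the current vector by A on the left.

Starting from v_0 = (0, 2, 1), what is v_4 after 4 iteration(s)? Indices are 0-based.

v_4 = (6, 5, 1)

v_0 = (0, 2, 1).
v_1 = A·v_0 = (3, 5, 4).
v_2 = A·v_1 = (1, 3, 6).
v_3 = A·v_2 = (1, 6, 6).
v_4 = A·v_3 = (6, 5, 1).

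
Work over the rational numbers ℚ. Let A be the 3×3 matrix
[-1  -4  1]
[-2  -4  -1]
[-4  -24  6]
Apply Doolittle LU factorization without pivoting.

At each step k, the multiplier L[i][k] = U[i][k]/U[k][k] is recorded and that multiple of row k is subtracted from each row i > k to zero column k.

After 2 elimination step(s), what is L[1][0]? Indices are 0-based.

L[1][0] = 2

[col 0] pivot -1
  R1 -= 2*R0 → (0, 4, -3)  (L[1][0] := 2)
  R2 -= 4*R0 → (0, -8, 2)  (L[2][0] := 4)
[col 1] pivot 4
  R2 -= -2*R1 → (0, 0, -4)  (L[2][1] := -2)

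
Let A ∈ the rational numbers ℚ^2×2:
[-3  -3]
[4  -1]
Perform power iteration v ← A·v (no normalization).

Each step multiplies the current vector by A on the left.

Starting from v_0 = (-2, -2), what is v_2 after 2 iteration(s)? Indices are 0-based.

v_2 = (-18, 54)

v_0 = (-2, -2).
v_1 = A·v_0 = (12, -6).
v_2 = A·v_1 = (-18, 54).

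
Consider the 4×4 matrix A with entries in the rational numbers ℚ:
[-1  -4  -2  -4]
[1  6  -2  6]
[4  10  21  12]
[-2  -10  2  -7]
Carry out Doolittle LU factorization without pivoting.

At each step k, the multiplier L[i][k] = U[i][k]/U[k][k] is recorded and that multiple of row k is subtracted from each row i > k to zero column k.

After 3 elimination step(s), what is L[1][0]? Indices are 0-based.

Step 1: pivot at (0,0) is -1.
  row1 ← row1 − (-1)·row0  ⇒  L[1][0]=-1, U row1=(0, 2, -4, 2)
  row2 ← row2 − (-4)·row0  ⇒  L[2][0]=-4, U row2=(0, -6, 13, -4)
  row3 ← row3 − (2)·row0  ⇒  L[3][0]=2, U row3=(0, -2, 6, 1)
Step 2: pivot at (1,1) is 2.
  row2 ← row2 − (-3)·row1  ⇒  L[2][1]=-3, U row2=(0, 0, 1, 2)
  row3 ← row3 − (-1)·row1  ⇒  L[3][1]=-1, U row3=(0, 0, 2, 3)
Step 3: pivot at (2,2) is 1.
  row3 ← row3 − (2)·row2  ⇒  L[3][2]=2, U row3=(0, 0, 0, -1)

L[1][0] = -1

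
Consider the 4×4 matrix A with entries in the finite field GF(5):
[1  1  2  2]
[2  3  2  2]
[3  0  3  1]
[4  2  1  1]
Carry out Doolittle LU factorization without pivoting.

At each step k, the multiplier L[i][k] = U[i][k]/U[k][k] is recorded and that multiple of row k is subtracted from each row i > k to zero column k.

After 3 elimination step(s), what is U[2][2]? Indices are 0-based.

[col 0] pivot 1
  R1 -= 2*R0 → (0, 1, 3, 3)  (L[1][0] := 2)
  R2 -= 3*R0 → (0, 2, 2, 0)  (L[2][0] := 3)
  R3 -= 4*R0 → (0, 3, 3, 3)  (L[3][0] := 4)
[col 1] pivot 1
  R2 -= 2*R1 → (0, 0, 1, 4)  (L[2][1] := 2)
  R3 -= 3*R1 → (0, 0, 4, 4)  (L[3][1] := 3)
[col 2] pivot 1
  R3 -= 4*R2 → (0, 0, 0, 3)  (L[3][2] := 4)

U[2][2] = 1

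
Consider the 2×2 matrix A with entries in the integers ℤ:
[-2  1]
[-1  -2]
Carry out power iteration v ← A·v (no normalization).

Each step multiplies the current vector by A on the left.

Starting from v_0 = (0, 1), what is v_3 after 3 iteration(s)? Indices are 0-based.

v_0 = (0, 1).
v_1 = A·v_0 = (1, -2).
v_2 = A·v_1 = (-4, 3).
v_3 = A·v_2 = (11, -2).

v_3 = (11, -2)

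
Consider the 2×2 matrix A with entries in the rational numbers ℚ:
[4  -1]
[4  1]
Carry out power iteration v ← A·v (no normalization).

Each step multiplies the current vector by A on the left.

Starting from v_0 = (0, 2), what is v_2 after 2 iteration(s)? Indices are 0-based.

v_0 = (0, 2).
v_1 = A·v_0 = (-2, 2).
v_2 = A·v_1 = (-10, -6).

v_2 = (-10, -6)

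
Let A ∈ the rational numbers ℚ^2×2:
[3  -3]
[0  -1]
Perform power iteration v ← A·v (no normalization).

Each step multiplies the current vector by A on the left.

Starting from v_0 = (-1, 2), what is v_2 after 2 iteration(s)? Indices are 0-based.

v_2 = (-21, 2)

v_0 = (-1, 2).
v_1 = A·v_0 = (-9, -2).
v_2 = A·v_1 = (-21, 2).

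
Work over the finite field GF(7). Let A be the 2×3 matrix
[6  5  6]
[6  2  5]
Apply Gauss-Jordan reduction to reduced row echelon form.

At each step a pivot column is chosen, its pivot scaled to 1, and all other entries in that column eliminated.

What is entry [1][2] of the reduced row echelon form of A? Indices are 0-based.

M[1][2] = 5

step 1: normalize row 0 (÷6) = (1, 2, 1)
  row 1: subtract 6×row0 = (0, 4, 6)
step 2: normalize row 1 (÷4) = (0, 1, 5)
  row 0: subtract 2×row1 = (1, 0, 5)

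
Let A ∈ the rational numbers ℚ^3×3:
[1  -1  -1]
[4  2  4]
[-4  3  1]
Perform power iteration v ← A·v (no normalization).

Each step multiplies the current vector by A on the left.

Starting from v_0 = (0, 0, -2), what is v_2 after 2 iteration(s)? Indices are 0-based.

v_2 = (12, -16, -34)

v_0 = (0, 0, -2).
v_1 = A·v_0 = (2, -8, -2).
v_2 = A·v_1 = (12, -16, -34).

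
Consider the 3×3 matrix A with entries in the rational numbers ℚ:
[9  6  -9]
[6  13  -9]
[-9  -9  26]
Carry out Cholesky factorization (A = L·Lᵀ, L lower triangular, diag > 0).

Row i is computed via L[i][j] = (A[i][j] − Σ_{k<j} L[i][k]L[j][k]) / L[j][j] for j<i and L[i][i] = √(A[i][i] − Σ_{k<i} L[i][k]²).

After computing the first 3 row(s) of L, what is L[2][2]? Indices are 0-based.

Step 1: L[0][0] = √(9) = 3.
  L[1][0] = (6) / L[0][0] = 2.
Step 2: L[1][1] = √(9) = 3.
  L[2][0] = (-9) / L[0][0] = -3.
  L[2][1] = (-3) / L[1][1] = -1.
Step 3: L[2][2] = √(16) = 4.

L[2][2] = 4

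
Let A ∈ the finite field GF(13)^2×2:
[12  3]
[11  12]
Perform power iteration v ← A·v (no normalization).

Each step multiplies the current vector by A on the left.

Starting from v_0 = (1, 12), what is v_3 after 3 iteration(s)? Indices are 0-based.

v_3 = (0, 2)

v_0 = (1, 12).
v_1 = A·v_0 = (9, 12).
v_2 = A·v_1 = (1, 9).
v_3 = A·v_2 = (0, 2).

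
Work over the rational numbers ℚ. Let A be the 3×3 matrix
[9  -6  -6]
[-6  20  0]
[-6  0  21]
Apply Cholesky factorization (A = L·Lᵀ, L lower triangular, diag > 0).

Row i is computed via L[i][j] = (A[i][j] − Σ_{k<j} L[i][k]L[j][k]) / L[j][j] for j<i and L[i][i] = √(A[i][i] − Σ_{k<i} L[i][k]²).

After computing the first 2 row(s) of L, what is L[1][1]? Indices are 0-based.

Step 1: L[0][0] = √(9) = 3.
  L[1][0] = (-6) / L[0][0] = -2.
Step 2: L[1][1] = √(16) = 4.

L[1][1] = 4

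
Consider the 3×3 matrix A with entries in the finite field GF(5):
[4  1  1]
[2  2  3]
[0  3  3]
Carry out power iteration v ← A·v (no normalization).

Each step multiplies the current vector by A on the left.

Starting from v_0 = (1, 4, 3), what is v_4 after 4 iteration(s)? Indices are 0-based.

v_0 = (1, 4, 3).
v_1 = A·v_0 = (1, 4, 1).
v_2 = A·v_1 = (4, 3, 0).
v_3 = A·v_2 = (4, 4, 4).
v_4 = A·v_3 = (4, 3, 4).

v_4 = (4, 3, 4)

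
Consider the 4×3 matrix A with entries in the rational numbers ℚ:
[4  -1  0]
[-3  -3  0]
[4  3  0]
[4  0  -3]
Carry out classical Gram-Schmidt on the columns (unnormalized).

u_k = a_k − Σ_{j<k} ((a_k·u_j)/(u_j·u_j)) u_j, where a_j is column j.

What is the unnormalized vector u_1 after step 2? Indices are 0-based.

u_1 = (-125/57, -40/19, 103/57, -68/57)

Step 1: u_0 = a_0 = (4, -3, 4, 4).
Step 2: u_1 = a_1 − (17/57)·u_0 = (-125/57, -40/19, 103/57, -68/57).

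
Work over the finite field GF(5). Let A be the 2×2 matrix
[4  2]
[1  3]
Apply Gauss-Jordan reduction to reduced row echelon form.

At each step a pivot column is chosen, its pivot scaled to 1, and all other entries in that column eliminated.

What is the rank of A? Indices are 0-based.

rank = 1

step 1: normalize row 0 (÷4) = (1, 3)
  row 1: subtract 1×row0 = (0, 0)
skip col 1 (zero from row 1)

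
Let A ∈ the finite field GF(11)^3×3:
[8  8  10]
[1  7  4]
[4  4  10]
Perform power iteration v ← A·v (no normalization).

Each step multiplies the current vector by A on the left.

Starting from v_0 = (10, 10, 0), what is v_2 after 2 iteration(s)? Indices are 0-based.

v_0 = (10, 10, 0).
v_1 = A·v_0 = (6, 3, 3).
v_2 = A·v_1 = (3, 6, 0).

v_2 = (3, 6, 0)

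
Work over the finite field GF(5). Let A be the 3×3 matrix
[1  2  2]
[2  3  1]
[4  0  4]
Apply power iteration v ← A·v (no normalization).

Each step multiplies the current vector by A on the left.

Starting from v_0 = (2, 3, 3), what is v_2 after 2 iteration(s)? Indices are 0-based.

v_2 = (1, 1, 1)

v_0 = (2, 3, 3).
v_1 = A·v_0 = (4, 1, 0).
v_2 = A·v_1 = (1, 1, 1).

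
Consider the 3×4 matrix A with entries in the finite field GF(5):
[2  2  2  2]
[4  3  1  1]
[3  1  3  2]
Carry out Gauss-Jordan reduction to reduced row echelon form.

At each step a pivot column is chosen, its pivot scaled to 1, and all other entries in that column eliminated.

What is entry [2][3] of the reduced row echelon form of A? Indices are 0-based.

step 1: normalize row 0 (÷2) = (1, 1, 1, 1)
  row 1: subtract 4×row0 = (0, 4, 2, 2)
  row 2: subtract 3×row0 = (0, 3, 0, 4)
step 2: normalize row 1 (÷4) = (0, 1, 3, 3)
  row 0: subtract 1×row1 = (1, 0, 3, 3)
  row 2: subtract 3×row1 = (0, 0, 1, 0)
step 3: normalize row 2 (÷1) = (0, 0, 1, 0)
  row 0: subtract 3×row2 = (1, 0, 0, 3)
  row 1: subtract 3×row2 = (0, 1, 0, 3)

M[2][3] = 0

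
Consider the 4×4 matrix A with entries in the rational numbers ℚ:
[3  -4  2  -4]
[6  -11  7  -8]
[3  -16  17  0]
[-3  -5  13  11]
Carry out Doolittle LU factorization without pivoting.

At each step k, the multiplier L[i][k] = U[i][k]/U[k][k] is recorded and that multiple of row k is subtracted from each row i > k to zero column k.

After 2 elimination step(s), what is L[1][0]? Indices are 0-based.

Step 1: pivot at (0,0) is 3.
  row1 ← row1 − (2)·row0  ⇒  L[1][0]=2, U row1=(0, -3, 3, 0)
  row2 ← row2 − (1)·row0  ⇒  L[2][0]=1, U row2=(0, -12, 15, 4)
  row3 ← row3 − (-1)·row0  ⇒  L[3][0]=-1, U row3=(0, -9, 15, 7)
Step 2: pivot at (1,1) is -3.
  row2 ← row2 − (4)·row1  ⇒  L[2][1]=4, U row2=(0, 0, 3, 4)
  row3 ← row3 − (3)·row1  ⇒  L[3][1]=3, U row3=(0, 0, 6, 7)

L[1][0] = 2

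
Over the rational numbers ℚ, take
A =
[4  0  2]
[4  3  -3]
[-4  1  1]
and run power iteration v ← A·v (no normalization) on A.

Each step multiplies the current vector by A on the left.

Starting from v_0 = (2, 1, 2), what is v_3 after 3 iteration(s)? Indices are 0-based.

v_3 = (56, 530, -122)

v_0 = (2, 1, 2).
v_1 = A·v_0 = (12, 5, -5).
v_2 = A·v_1 = (38, 78, -48).
v_3 = A·v_2 = (56, 530, -122).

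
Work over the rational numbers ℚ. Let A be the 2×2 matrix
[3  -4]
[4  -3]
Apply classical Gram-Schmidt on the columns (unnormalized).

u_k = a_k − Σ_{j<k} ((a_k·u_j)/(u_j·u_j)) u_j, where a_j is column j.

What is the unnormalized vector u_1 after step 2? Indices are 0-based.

Step 1: u_0 = a_0 = (3, 4).
Step 2: u_1 = a_1 − (-24/25)·u_0 = (-28/25, 21/25).

u_1 = (-28/25, 21/25)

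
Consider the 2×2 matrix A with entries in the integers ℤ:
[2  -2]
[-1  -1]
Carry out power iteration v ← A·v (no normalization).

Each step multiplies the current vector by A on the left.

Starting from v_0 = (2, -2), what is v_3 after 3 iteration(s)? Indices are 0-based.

v_3 = (48, -8)

v_0 = (2, -2).
v_1 = A·v_0 = (8, 0).
v_2 = A·v_1 = (16, -8).
v_3 = A·v_2 = (48, -8).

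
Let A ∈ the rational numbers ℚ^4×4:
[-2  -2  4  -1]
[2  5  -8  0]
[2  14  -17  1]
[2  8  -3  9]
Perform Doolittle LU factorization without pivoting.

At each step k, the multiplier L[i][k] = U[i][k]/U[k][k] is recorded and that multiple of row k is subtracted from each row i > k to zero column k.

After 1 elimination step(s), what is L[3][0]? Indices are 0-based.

L[3][0] = -1

k=0: U[0][0]=-2
  eliminate (1,0): mult=-1, new row 1: (0, 3, -4, -1); set L[1][0]=-1
  eliminate (2,0): mult=-1, new row 2: (0, 12, -13, 0); set L[2][0]=-1
  eliminate (3,0): mult=-1, new row 3: (0, 6, 1, 8); set L[3][0]=-1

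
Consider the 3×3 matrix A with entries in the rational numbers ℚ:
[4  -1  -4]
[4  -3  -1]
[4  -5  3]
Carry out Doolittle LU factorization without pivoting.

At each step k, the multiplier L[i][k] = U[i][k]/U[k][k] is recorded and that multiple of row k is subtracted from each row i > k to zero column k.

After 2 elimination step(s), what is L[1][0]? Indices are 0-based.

Step 1: pivot at (0,0) is 4.
  row1 ← row1 − (1)·row0  ⇒  L[1][0]=1, U row1=(0, -2, 3)
  row2 ← row2 − (1)·row0  ⇒  L[2][0]=1, U row2=(0, -4, 7)
Step 2: pivot at (1,1) is -2.
  row2 ← row2 − (2)·row1  ⇒  L[2][1]=2, U row2=(0, 0, 1)

L[1][0] = 1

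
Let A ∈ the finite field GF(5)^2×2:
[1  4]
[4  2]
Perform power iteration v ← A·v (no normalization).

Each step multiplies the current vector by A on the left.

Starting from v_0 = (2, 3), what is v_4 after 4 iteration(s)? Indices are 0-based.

v_4 = (3, 0)

v_0 = (2, 3).
v_1 = A·v_0 = (4, 4).
v_2 = A·v_1 = (0, 4).
v_3 = A·v_2 = (1, 3).
v_4 = A·v_3 = (3, 0).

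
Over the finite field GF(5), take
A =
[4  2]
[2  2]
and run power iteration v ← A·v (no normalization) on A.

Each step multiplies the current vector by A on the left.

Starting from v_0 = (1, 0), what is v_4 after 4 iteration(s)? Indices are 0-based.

v_4 = (4, 1)

v_0 = (1, 0).
v_1 = A·v_0 = (4, 2).
v_2 = A·v_1 = (0, 2).
v_3 = A·v_2 = (4, 4).
v_4 = A·v_3 = (4, 1).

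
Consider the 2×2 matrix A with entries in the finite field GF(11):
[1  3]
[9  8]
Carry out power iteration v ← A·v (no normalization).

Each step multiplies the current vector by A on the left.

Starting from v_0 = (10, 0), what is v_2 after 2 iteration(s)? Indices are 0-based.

v_0 = (10, 0).
v_1 = A·v_0 = (10, 2).
v_2 = A·v_1 = (5, 7).

v_2 = (5, 7)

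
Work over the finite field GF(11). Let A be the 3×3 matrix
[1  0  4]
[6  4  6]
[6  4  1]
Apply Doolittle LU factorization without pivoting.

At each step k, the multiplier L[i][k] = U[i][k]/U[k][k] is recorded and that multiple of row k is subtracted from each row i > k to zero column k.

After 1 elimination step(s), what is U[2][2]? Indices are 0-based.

Step 1: pivot at (0,0) is 1.
  row1 ← row1 − (6)·row0  ⇒  L[1][0]=6, U row1=(0, 4, 4)
  row2 ← row2 − (6)·row0  ⇒  L[2][0]=6, U row2=(0, 4, 10)

U[2][2] = 10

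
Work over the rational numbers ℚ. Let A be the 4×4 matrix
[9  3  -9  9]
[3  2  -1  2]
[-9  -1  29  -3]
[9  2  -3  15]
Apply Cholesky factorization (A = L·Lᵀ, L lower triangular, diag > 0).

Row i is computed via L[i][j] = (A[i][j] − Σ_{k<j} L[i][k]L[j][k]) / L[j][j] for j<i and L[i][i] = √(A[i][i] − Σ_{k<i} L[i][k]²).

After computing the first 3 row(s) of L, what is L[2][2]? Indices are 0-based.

Step 1: L[0][0] = √(9) = 3.
  L[1][0] = (3) / L[0][0] = 1.
Step 2: L[1][1] = √(1) = 1.
  L[2][0] = (-9) / L[0][0] = -3.
  L[2][1] = (2) / L[1][1] = 2.
Step 3: L[2][2] = √(16) = 4.

L[2][2] = 4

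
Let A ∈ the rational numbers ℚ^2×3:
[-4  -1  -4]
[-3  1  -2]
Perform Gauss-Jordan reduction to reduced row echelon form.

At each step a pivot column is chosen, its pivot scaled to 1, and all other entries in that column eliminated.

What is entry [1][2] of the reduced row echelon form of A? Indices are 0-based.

M[1][2] = 4/7

step 1: normalize row 0 (÷-4) = (1, 1/4, 1)
  row 1: subtract -3×row0 = (0, 7/4, 1)
step 2: normalize row 1 (÷7/4) = (0, 1, 4/7)
  row 0: subtract 1/4×row1 = (1, 0, 6/7)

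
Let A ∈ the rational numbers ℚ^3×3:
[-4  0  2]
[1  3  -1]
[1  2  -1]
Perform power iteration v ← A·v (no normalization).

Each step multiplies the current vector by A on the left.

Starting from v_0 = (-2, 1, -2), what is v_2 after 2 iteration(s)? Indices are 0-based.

v_0 = (-2, 1, -2).
v_1 = A·v_0 = (4, 3, 2).
v_2 = A·v_1 = (-12, 11, 8).

v_2 = (-12, 11, 8)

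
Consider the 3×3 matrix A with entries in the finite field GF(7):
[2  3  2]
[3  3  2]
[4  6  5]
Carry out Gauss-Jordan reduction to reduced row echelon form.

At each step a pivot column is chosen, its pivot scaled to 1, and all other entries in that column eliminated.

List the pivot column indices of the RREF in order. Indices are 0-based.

[1] R0 /= 2  ⇒  (1, 5, 1)
     R1 -= 3·R0  ⇒  (0, 2, 6)
     R2 -= 4·R0  ⇒  (0, 0, 1)
[2] R1 /= 2  ⇒  (0, 1, 3)
     R0 -= 5·R1  ⇒  (1, 0, 0)
[3] R2 /= 1  ⇒  (0, 0, 1)
     R1 -= 3·R2  ⇒  (0, 1, 0)

pivot columns: 0, 1, 2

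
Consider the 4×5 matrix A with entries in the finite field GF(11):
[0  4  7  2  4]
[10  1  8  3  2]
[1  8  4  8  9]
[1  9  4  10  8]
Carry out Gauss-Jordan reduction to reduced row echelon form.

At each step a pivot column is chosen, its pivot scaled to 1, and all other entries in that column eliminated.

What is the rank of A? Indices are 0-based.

rank = 4

step 1: exchange rows 0,1
step 1: normalize row 0 (÷10) = (1, 10, 3, 8, 9)
  row 2: subtract 1×row0 = (0, 9, 1, 0, 0)
  row 3: subtract 1×row0 = (0, 10, 1, 2, 10)
step 2: normalize row 1 (÷4) = (0, 1, 10, 6, 1)
  row 0: subtract 10×row1 = (1, 0, 2, 3, 10)
  row 2: subtract 9×row1 = (0, 0, 10, 1, 2)
  row 3: subtract 10×row1 = (0, 0, 0, 8, 0)
step 3: normalize row 2 (÷10) = (0, 0, 1, 10, 9)
  row 0: subtract 2×row2 = (1, 0, 0, 5, 3)
  row 1: subtract 10×row2 = (0, 1, 0, 5, 10)
step 4: normalize row 3 (÷8) = (0, 0, 0, 1, 0)
  row 0: subtract 5×row3 = (1, 0, 0, 0, 3)
  row 1: subtract 5×row3 = (0, 1, 0, 0, 10)
  row 2: subtract 10×row3 = (0, 0, 1, 0, 9)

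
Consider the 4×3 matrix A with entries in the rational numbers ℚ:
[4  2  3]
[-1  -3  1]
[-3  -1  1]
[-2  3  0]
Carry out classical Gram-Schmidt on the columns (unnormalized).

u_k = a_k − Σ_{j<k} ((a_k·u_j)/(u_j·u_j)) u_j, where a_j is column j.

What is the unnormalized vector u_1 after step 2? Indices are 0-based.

u_1 = (14/15, -41/15, -1/5, 53/15)

Step 1: u_0 = a_0 = (4, -1, -3, -2).
Step 2: u_1 = a_1 − (4/15)·u_0 = (14/15, -41/15, -1/5, 53/15).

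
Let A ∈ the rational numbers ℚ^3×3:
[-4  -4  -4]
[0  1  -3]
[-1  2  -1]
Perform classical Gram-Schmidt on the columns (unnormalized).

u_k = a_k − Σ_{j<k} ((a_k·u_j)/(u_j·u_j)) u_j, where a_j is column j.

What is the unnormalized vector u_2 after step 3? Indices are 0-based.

Step 1: u_0 = a_0 = (-4, 0, -1).
Step 2: u_1 = a_1 − (14/17)·u_0 = (-12/17, 1, 48/17).
Step 3: u_2 = a_2 − (1)·u_0 − (-51/161)·u_1 = (-36/161, -432/161, 144/161).

u_2 = (-36/161, -432/161, 144/161)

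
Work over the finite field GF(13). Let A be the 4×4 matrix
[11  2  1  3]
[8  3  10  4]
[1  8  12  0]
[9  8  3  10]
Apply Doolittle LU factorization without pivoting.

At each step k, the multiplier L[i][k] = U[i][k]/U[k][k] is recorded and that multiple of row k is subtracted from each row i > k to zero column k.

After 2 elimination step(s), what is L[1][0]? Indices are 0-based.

Step 1: pivot at (0,0) is 11.
  row1 ← row1 − (9)·row0  ⇒  L[1][0]=9, U row1=(0, 11, 1, 3)
  row2 ← row2 − (6)·row0  ⇒  L[2][0]=6, U row2=(0, 9, 6, 8)
  row3 ← row3 − (2)·row0  ⇒  L[3][0]=2, U row3=(0, 4, 1, 4)
Step 2: pivot at (1,1) is 11.
  row2 ← row2 − (2)·row1  ⇒  L[2][1]=2, U row2=(0, 0, 4, 2)
  row3 ← row3 − (11)·row1  ⇒  L[3][1]=11, U row3=(0, 0, 3, 10)

L[1][0] = 9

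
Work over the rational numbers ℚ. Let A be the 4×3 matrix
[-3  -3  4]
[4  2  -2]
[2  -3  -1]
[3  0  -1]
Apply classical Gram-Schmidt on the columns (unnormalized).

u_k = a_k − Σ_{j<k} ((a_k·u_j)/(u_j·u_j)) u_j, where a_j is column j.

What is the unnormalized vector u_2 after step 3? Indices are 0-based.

Step 1: u_0 = a_0 = (-3, 4, 2, 3).
Step 2: u_1 = a_1 − (11/38)·u_0 = (-81/38, 16/19, -68/19, -33/38).
Step 3: u_2 = a_2 − (-25/38)·u_0 − (-219/715)·u_1 = (982/715, 636/715, -558/715, 46/65).

u_2 = (982/715, 636/715, -558/715, 46/65)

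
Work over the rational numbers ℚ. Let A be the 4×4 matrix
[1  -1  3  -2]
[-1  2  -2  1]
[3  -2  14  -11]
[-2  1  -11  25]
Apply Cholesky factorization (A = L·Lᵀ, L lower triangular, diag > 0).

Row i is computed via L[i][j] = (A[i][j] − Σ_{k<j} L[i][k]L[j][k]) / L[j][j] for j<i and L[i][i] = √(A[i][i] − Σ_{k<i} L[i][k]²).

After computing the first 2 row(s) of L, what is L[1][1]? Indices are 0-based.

L[1][1] = 1

Step 1: L[0][0] = √(1) = 1.
  L[1][0] = (-1) / L[0][0] = -1.
Step 2: L[1][1] = √(1) = 1.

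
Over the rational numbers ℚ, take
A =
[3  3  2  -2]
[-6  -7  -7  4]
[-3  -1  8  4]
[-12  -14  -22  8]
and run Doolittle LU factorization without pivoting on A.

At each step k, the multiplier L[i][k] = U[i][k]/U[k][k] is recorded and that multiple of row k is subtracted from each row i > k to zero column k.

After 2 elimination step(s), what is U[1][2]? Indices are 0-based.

[col 0] pivot 3
  R1 -= -2*R0 → (0, -1, -3, 0)  (L[1][0] := -2)
  R2 -= -1*R0 → (0, 2, 10, 2)  (L[2][0] := -1)
  R3 -= -4*R0 → (0, -2, -14, 0)  (L[3][0] := -4)
[col 1] pivot -1
  R2 -= -2*R1 → (0, 0, 4, 2)  (L[2][1] := -2)
  R3 -= 2*R1 → (0, 0, -8, 0)  (L[3][1] := 2)

U[1][2] = -3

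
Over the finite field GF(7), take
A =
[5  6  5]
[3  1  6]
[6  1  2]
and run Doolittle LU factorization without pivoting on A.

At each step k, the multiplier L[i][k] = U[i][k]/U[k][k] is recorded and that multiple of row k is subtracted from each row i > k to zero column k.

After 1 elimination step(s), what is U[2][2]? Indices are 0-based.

k=0: U[0][0]=5
  eliminate (1,0): mult=2, new row 1: (0, 3, 3); set L[1][0]=2
  eliminate (2,0): mult=4, new row 2: (0, 5, 3); set L[2][0]=4

U[2][2] = 3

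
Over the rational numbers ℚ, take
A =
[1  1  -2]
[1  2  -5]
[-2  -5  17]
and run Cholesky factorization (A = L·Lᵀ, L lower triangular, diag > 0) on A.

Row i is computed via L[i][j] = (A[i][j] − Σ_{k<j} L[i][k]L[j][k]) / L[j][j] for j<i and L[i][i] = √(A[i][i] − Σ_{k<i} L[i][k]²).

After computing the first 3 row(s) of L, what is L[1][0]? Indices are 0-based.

Step 1: L[0][0] = √(1) = 1.
  L[1][0] = (1) / L[0][0] = 1.
Step 2: L[1][1] = √(1) = 1.
  L[2][0] = (-2) / L[0][0] = -2.
  L[2][1] = (-3) / L[1][1] = -3.
Step 3: L[2][2] = √(4) = 2.

L[1][0] = 1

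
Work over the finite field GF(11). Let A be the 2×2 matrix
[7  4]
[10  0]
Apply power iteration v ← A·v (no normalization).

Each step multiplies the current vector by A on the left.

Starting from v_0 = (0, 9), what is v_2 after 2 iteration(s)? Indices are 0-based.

v_2 = (10, 8)

v_0 = (0, 9).
v_1 = A·v_0 = (3, 0).
v_2 = A·v_1 = (10, 8).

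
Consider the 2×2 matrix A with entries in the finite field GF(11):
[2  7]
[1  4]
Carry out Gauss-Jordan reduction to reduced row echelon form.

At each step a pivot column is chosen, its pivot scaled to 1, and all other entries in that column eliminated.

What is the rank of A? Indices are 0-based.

pivot(0,0)=2: scale R0 → (1, 9)
  clear (1,0): R1 −= (1)R0 → (0, 6)
pivot(1,1)=6: scale R1 → (0, 1)
  clear (0,1): R0 −= (9)R1 → (1, 0)

rank = 2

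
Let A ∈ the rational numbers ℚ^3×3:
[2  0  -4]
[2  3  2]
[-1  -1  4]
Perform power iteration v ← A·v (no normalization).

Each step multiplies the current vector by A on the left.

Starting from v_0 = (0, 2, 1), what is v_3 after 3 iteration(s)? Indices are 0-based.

v_3 = (-48, 36, 12)

v_0 = (0, 2, 1).
v_1 = A·v_0 = (-4, 8, 2).
v_2 = A·v_1 = (-16, 20, 4).
v_3 = A·v_2 = (-48, 36, 12).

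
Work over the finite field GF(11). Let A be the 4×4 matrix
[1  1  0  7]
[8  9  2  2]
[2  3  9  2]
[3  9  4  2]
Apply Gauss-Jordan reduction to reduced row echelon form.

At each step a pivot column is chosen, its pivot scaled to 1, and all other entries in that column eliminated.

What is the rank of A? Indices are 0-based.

rank = 4

[1] R0 /= 1  ⇒  (1, 1, 0, 7)
     R1 -= 8·R0  ⇒  (0, 1, 2, 1)
     R2 -= 2·R0  ⇒  (0, 1, 9, 10)
     R3 -= 3·R0  ⇒  (0, 6, 4, 3)
[2] R1 /= 1  ⇒  (0, 1, 2, 1)
     R0 -= 1·R1  ⇒  (1, 0, 9, 6)
     R2 -= 1·R1  ⇒  (0, 0, 7, 9)
     R3 -= 6·R1  ⇒  (0, 0, 3, 8)
[3] R2 /= 7  ⇒  (0, 0, 1, 6)
     R0 -= 9·R2  ⇒  (1, 0, 0, 7)
     R1 -= 2·R2  ⇒  (0, 1, 0, 0)
     R3 -= 3·R2  ⇒  (0, 0, 0, 1)
[4] R3 /= 1  ⇒  (0, 0, 0, 1)
     R0 -= 7·R3  ⇒  (1, 0, 0, 0)
     R2 -= 6·R3  ⇒  (0, 0, 1, 0)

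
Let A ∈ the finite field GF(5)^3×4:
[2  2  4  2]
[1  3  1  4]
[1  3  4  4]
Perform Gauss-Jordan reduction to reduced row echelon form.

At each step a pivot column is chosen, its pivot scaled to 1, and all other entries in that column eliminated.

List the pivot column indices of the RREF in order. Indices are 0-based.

[1] R0 /= 2  ⇒  (1, 1, 2, 1)
     R1 -= 1·R0  ⇒  (0, 2, 4, 3)
     R2 -= 1·R0  ⇒  (0, 2, 2, 3)
[2] R1 /= 2  ⇒  (0, 1, 2, 4)
     R0 -= 1·R1  ⇒  (1, 0, 0, 2)
     R2 -= 2·R1  ⇒  (0, 0, 3, 0)
[3] R2 /= 3  ⇒  (0, 0, 1, 0)
     R1 -= 2·R2  ⇒  (0, 1, 0, 4)

pivot columns: 0, 1, 2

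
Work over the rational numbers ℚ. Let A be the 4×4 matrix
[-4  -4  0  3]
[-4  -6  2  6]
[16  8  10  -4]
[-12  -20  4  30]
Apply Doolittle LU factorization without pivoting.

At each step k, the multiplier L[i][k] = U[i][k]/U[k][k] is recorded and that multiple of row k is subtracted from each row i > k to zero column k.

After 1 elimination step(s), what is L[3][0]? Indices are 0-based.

k=0: U[0][0]=-4
  eliminate (1,0): mult=1, new row 1: (0, -2, 2, 3); set L[1][0]=1
  eliminate (2,0): mult=-4, new row 2: (0, -8, 10, 8); set L[2][0]=-4
  eliminate (3,0): mult=3, new row 3: (0, -8, 4, 21); set L[3][0]=3

L[3][0] = 3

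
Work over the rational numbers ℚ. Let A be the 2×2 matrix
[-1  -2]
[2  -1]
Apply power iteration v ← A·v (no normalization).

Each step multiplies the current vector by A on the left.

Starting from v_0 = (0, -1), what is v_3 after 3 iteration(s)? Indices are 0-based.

v_0 = (0, -1).
v_1 = A·v_0 = (2, 1).
v_2 = A·v_1 = (-4, 3).
v_3 = A·v_2 = (-2, -11).

v_3 = (-2, -11)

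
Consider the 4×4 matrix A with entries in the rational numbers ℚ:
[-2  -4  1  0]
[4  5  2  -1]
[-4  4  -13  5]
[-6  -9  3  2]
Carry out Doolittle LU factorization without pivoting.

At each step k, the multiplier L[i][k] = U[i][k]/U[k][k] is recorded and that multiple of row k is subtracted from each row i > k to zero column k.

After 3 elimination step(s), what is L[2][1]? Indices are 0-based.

[col 0] pivot -2
  R1 -= -2*R0 → (0, -3, 4, -1)  (L[1][0] := -2)
  R2 -= 2*R0 → (0, 12, -15, 5)  (L[2][0] := 2)
  R3 -= 3*R0 → (0, 3, 0, 2)  (L[3][0] := 3)
[col 1] pivot -3
  R2 -= -4*R1 → (0, 0, 1, 1)  (L[2][1] := -4)
  R3 -= -1*R1 → (0, 0, 4, 1)  (L[3][1] := -1)
[col 2] pivot 1
  R3 -= 4*R2 → (0, 0, 0, -3)  (L[3][2] := 4)

L[2][1] = -4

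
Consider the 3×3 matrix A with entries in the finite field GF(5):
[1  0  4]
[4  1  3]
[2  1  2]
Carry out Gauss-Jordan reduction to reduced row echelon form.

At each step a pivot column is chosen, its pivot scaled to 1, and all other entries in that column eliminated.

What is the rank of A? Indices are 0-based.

rank = 3

pivot(0,0)=1: scale R0 → (1, 0, 4)
  clear (1,0): R1 −= (4)R0 → (0, 1, 2)
  clear (2,0): R2 −= (2)R0 → (0, 1, 4)
pivot(1,1)=1: scale R1 → (0, 1, 2)
  clear (2,1): R2 −= (1)R1 → (0, 0, 2)
pivot(2,2)=2: scale R2 → (0, 0, 1)
  clear (0,2): R0 −= (4)R2 → (1, 0, 0)
  clear (1,2): R1 −= (2)R2 → (0, 1, 0)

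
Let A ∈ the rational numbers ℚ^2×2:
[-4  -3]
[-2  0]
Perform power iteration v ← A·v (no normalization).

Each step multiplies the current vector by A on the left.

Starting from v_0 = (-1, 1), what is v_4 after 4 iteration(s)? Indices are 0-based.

v_4 = (-244, -92)

v_0 = (-1, 1).
v_1 = A·v_0 = (1, 2).
v_2 = A·v_1 = (-10, -2).
v_3 = A·v_2 = (46, 20).
v_4 = A·v_3 = (-244, -92).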